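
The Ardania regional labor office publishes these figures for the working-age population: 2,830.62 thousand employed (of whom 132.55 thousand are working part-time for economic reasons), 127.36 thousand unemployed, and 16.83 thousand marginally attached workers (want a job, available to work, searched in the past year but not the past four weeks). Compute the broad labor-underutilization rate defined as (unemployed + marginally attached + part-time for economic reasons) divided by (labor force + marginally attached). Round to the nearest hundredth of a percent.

Labor force = 2,830.62 + 127.36 = 2,957.98 thousand.
Numerator = 127.36 + 16.83 + 132.55 = 276.74 thousand.
Denominator = 2,957.98 + 16.83 = 2,974.81 thousand.
Broad rate = 276.74 / 2,974.81 = 9.30%.

Broad underutilization rate ≈ 9.30%.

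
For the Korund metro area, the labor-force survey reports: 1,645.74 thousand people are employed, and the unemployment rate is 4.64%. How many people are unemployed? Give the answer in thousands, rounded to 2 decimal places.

About 80.08 thousand are unemployed.

Let U be the number unemployed. The labor force is E + U, and U/(E+U) = 0.0464.
So U = 0.0464 × 1,645.74 / (1 − 0.0464) = 76.3623 / 0.9536 ≈ 80.08 thousand.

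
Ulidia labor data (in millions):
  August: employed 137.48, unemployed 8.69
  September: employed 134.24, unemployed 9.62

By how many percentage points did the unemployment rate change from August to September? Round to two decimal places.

The unemployment rate changed by +0.74 percentage points.

August: labor force = 137.48 + 8.69 = 146.17; u = 8.69/146.17 = 5.95%.
September: labor force = 134.24 + 9.62 = 143.86; u = 9.62/143.86 = 6.69%.
Change = 6.69% − 5.95% = +0.74 pp.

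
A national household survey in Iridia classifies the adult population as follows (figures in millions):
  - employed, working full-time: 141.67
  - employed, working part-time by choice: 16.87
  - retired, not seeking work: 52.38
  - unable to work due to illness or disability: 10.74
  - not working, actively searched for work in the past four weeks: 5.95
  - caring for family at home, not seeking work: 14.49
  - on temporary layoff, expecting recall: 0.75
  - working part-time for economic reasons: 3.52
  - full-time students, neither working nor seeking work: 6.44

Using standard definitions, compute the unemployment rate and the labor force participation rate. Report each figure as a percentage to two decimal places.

Employed = 141.67 + 16.87 + 3.52 = 162.06 million (anyone who worked, including part-time for economic reasons, counts as employed).
Unemployed = 5.95 + 0.75 = 6.70 million (jobless and actively searching, or on temporary layoff).
Labor force = 162.06 + 6.70 = 168.76 million.
Not in labor force = 52.38 + 10.74 + 14.49 + 6.44 = 84.05 million (those not working and not actively searching are outside the labor force).
Civilian working-age population = 168.76 + 84.05 = 252.81 million.
Unemployment rate = 6.70 / 168.76 = 3.97%.
Labor force participation rate = 168.76 / 252.81 = 66.75%.

Unemployment rate ≈ 3.97%; labor force participation rate ≈ 66.75%.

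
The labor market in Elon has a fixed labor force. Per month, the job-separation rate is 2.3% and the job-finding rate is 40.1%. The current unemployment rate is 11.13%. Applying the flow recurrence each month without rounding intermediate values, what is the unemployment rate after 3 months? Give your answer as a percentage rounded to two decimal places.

Unemployment rate after three months ≈ 6.51%.

With a fixed labor force, u_{t+1} = u_t + s·(1−u_t) − f·u_t = u_t·(1−s−f) + s.
Here 1−s−f = 0.576 and s = 0.023.
u_1 = 0.111300 × 0.576 + 0.023 = 0.087109.
u_2 = 0.087109 × 0.576 + 0.023 = 0.073175.
u_3 = 0.073175 × 0.576 + 0.023 = 0.065149.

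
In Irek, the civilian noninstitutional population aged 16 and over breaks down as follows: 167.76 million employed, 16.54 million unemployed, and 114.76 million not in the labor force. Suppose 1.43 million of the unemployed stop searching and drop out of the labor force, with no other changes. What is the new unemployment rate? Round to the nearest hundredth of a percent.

New unemployment rate ≈ 8.26%.

Initially, labor force = 167.76 + 16.54 = 184.30 million, so u = 16.54/184.30 = 8.97%.
After the change, unemployed and labor force both fall by 1.43 → E = 167.76, U = 15.11, labor force = 182.87 million.
New unemployment rate = 15.11 / 182.87 = 8.26%.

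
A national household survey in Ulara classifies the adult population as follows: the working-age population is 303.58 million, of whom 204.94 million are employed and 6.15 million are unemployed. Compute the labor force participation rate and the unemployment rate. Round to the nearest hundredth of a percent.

Labor force participation rate ≈ 69.53%; unemployment rate ≈ 2.91%.

Labor force = employed + unemployed = 204.94 + 6.15 = 211.09 million.
Unemployment rate = 6.15 / 211.09 = 2.91%.
Labor force participation rate = 211.09 / 303.58 = 69.53%.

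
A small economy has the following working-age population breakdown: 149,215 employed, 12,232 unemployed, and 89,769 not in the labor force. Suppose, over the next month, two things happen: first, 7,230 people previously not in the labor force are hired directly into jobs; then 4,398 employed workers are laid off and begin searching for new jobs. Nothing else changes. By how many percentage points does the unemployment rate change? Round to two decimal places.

The unemployment rate changes by +2.28 percentage points.

Initially, labor force = 149,215 + 12,232 = 161,447, so u = 12,232/161,447 = 7.58%.
After the first change, employed and labor force both rise by 7,230; unemployed unchanged → E = 156,445, U = 12,232, labor force = 168,677.
After the second change, employed falls and unemployed rises by 4,398; labor force unchanged → E = 152,047, U = 16,630, labor force = 168,677.
New unemployment rate = 16,630 / 168,677 = 9.86%.
Change = 9.86% − 7.58% = +2.28 percentage points.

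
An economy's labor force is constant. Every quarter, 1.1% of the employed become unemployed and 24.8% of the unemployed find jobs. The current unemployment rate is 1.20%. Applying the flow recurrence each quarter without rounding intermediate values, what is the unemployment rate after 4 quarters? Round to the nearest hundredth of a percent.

Unemployment rate after four quarters ≈ 3.33%.

With a fixed labor force, u_{t+1} = u_t + s·(1−u_t) − f·u_t = u_t·(1−s−f) + s.
Here 1−s−f = 0.741 and s = 0.011.
u_1 = 0.012000 × 0.741 + 0.011 = 0.019892.
u_2 = 0.019892 × 0.741 + 0.011 = 0.025740.
u_3 = 0.025740 × 0.741 + 0.011 = 0.030073.
u_4 = 0.030073 × 0.741 + 0.011 = 0.033284.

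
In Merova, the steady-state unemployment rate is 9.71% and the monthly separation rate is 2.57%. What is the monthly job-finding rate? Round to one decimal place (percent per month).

Job-finding rate ≈ 23.9% per month.

From u* = s/(s+f): f = s·(1−u)/u.
f = 2.57 × (1 − 0.0971) / 0.0971 = 2.3205 / 0.0971 ≈ 23.9% per month.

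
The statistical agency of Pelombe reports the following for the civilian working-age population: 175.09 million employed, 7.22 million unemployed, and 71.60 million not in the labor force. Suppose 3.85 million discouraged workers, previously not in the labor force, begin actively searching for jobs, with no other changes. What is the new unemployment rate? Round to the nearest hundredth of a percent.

Initially, labor force = 175.09 + 7.22 = 182.31 million, so u = 7.22/182.31 = 3.96%.
After the change, unemployed and labor force both rise by 3.85 → E = 175.09, U = 11.07, labor force = 186.16 million.
New unemployment rate = 11.07 / 186.16 = 5.95%.

New unemployment rate ≈ 5.95%.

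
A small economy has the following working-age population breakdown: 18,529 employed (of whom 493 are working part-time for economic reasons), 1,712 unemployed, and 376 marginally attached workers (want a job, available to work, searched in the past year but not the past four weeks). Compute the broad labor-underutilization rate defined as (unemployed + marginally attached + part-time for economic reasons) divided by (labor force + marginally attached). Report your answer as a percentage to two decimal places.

Labor force = 18,529 + 1,712 = 20,241.
Numerator = 1,712 + 376 + 493 = 2,581.
Denominator = 20,241 + 376 = 20,617.
Broad rate = 2,581 / 20,617 = 12.52%.

Broad underutilization rate ≈ 12.52%.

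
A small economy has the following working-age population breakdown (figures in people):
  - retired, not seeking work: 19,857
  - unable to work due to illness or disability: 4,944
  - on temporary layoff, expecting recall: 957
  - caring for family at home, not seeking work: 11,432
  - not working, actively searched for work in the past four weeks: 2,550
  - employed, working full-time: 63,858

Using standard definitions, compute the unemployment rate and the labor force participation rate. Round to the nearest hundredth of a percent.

Unemployment rate ≈ 5.21%; labor force participation rate ≈ 65.03%.

Employed = 63,858.
Unemployed = 957 + 2,550 = 3,507 (jobless and actively searching, or on temporary layoff).
Labor force = 63,858 + 3,507 = 67,365.
Not in labor force = 19,857 + 4,944 + 11,432 = 36,233 (those not working and not actively searching are outside the labor force).
Civilian working-age population = 67,365 + 36,233 = 103,598.
Unemployment rate = 3,507 / 67,365 = 5.21%.
Labor force participation rate = 67,365 / 103,598 = 65.03%.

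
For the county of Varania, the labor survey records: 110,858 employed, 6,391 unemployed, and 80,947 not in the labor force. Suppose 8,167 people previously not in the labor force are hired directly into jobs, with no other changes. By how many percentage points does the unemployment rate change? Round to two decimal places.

Initially, labor force = 110,858 + 6,391 = 117,249, so u = 6,391/117,249 = 5.45%.
After the change, employed and labor force both rise by 8,167; unemployed unchanged → E = 119,025, U = 6,391, labor force = 125,416.
New unemployment rate = 6,391 / 125,416 = 5.10%.
Change = 5.10% − 5.45% = −0.35 percentage points.

The unemployment rate changes by −0.35 percentage points.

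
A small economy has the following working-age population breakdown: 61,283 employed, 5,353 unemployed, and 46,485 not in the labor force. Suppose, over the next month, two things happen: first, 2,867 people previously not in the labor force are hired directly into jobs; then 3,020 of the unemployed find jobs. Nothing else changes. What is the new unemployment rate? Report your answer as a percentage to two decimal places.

Initially, labor force = 61,283 + 5,353 = 66,636, so u = 5,353/66,636 = 8.03%.
After the first change, employed and labor force both rise by 2,867; unemployed unchanged → E = 64,150, U = 5,353, labor force = 69,503.
After the second change, unemployed falls and employed rises by 3,020; labor force unchanged → E = 67,170, U = 2,333, labor force = 69,503.
New unemployment rate = 2,333 / 69,503 = 3.36%.

New unemployment rate ≈ 3.36%.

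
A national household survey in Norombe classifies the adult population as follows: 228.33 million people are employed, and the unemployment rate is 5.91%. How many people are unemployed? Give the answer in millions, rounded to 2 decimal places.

Let U be the number unemployed. The labor force is E + U, and U/(E+U) = 0.0591.
So U = 0.0591 × 228.33 / (1 − 0.0591) = 13.4943 / 0.9409 ≈ 14.34 million.

About 14.34 million are unemployed.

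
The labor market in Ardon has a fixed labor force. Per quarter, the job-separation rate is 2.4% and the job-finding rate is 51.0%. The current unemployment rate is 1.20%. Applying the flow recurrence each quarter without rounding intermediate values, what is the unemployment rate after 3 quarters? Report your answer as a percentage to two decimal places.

Unemployment rate after three quarters ≈ 4.16%.

With a fixed labor force, u_{t+1} = u_t + s·(1−u_t) − f·u_t = u_t·(1−s−f) + s.
Here 1−s−f = 0.466 and s = 0.024.
u_1 = 0.012000 × 0.466 + 0.024 = 0.029592.
u_2 = 0.029592 × 0.466 + 0.024 = 0.037790.
u_3 = 0.037790 × 0.466 + 0.024 = 0.041610.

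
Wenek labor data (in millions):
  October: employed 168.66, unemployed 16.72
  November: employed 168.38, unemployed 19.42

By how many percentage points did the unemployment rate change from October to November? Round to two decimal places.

October: labor force = 168.66 + 16.72 = 185.38; u = 16.72/185.38 = 9.02%.
November: labor force = 168.38 + 19.42 = 187.80; u = 19.42/187.80 = 10.34%.
Change = 10.34% − 9.02% = +1.32 pp.

The unemployment rate changed by +1.32 percentage points.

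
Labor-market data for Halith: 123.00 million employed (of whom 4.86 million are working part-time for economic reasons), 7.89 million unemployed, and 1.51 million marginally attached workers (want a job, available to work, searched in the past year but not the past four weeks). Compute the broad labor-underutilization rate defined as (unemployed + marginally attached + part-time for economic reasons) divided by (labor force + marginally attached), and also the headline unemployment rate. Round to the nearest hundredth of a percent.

Labor force = 123.00 + 7.89 = 130.89 million.
Numerator = 7.89 + 1.51 + 4.86 = 14.26 million.
Denominator = 130.89 + 1.51 = 132.40 million.
Broad rate = 14.26 / 132.40 = 10.77%.
Headline unemployment rate = 7.89 / 130.89 = 6.03%.

Broad underutilization rate ≈ 10.77%; headline unemployment rate ≈ 6.03%.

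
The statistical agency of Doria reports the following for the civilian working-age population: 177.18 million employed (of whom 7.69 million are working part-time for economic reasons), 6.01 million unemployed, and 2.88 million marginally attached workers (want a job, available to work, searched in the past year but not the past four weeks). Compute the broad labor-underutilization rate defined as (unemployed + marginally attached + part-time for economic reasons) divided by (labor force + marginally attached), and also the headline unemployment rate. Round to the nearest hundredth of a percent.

Labor force = 177.18 + 6.01 = 183.19 million.
Numerator = 6.01 + 2.88 + 7.69 = 16.58 million.
Denominator = 183.19 + 2.88 = 186.07 million.
Broad rate = 16.58 / 186.07 = 8.91%.
Headline unemployment rate = 6.01 / 183.19 = 3.28%.

Broad underutilization rate ≈ 8.91%; headline unemployment rate ≈ 3.28%.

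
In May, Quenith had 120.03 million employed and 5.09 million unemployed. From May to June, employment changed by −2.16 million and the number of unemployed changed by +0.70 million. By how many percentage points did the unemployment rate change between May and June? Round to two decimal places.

The unemployment rate changed by +0.61 percentage points.

May: labor force = 120.03 + 5.09 = 125.12; u = 5.09/125.12 = 4.07%.
June: labor force = 117.87 + 5.79 = 123.66; u = 5.79/123.66 = 4.68%.
Change = 4.68% − 4.07% = +0.61 pp.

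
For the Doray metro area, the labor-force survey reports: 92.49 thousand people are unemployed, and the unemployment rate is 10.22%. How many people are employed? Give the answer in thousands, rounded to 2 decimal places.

About 812.50 thousand are employed.

Labor force = U / u = 92.49 / 0.1022 ≈ 904.99 thousand.
Employed = labor force − unemployed = 904.99 − 92.49 = 812.50 thousand.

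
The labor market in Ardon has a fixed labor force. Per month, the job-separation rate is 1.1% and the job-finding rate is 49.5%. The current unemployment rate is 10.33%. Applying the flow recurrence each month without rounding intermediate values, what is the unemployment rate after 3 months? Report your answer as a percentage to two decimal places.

Unemployment rate after three months ≈ 3.16%.

With a fixed labor force, u_{t+1} = u_t + s·(1−u_t) − f·u_t = u_t·(1−s−f) + s.
Here 1−s−f = 0.494 and s = 0.011.
u_1 = 0.103300 × 0.494 + 0.011 = 0.062030.
u_2 = 0.062030 × 0.494 + 0.011 = 0.041643.
u_3 = 0.041643 × 0.494 + 0.011 = 0.031572.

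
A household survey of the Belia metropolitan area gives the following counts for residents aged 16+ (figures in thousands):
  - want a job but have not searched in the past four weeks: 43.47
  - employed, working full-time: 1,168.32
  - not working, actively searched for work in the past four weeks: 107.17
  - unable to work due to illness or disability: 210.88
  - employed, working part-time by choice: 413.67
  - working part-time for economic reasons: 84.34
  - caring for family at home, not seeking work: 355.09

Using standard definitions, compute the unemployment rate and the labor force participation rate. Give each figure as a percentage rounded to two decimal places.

Unemployment rate ≈ 6.04%; labor force participation rate ≈ 74.42%.

Employed = 1,168.32 + 413.67 + 84.34 = 1,666.33 thousand (anyone who worked, including part-time for economic reasons, counts as employed).
Unemployed = 107.17 thousand.
Labor force = 1,666.33 + 107.17 = 1,773.50 thousand.
Not in labor force = 43.47 + 210.88 + 355.09 = 609.44 thousand (those not working and not actively searching are outside the labor force — including those who want a job but have given up searching).
Civilian working-age population = 1,773.50 + 609.44 = 2,382.94 thousand.
Unemployment rate = 107.17 / 1,773.50 = 6.04%.
Labor force participation rate = 1,773.50 / 2,382.94 = 74.42%.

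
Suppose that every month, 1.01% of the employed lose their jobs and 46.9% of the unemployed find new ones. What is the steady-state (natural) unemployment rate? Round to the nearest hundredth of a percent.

Steady-state unemployment rate ≈ 2.11%.

At steady state the flows balance: s·E = f·U, so U/(E+U) = s/(s+f).
u* = 1.01 / (1.01 + 46.9) = 1.01 / 47.91 = 2.11%.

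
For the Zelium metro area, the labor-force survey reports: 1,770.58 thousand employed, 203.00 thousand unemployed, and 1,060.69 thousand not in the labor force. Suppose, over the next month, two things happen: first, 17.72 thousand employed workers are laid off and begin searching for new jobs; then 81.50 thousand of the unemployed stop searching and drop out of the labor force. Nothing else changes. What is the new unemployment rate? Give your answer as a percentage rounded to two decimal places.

New unemployment rate ≈ 7.36%.

Initially, labor force = 1,770.58 + 203.00 = 1,973.58 thousand, so u = 203.00/1,973.58 = 10.29%.
After the first change, employed falls and unemployed rises by 17.72; labor force unchanged → E = 1,752.86, U = 220.72, labor force = 1,973.58 thousand.
After the second change, unemployed and labor force both fall by 81.50 → E = 1,752.86, U = 139.22, labor force = 1,892.08 thousand.
New unemployment rate = 139.22 / 1,892.08 = 7.36%.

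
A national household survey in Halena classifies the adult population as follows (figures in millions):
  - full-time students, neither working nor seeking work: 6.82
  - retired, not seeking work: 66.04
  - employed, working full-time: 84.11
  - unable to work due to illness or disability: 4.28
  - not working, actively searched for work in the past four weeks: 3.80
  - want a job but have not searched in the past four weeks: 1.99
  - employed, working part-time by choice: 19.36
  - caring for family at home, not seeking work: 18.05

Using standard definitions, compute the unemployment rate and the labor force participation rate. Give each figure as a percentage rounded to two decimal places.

Unemployment rate ≈ 3.54%; labor force participation rate ≈ 52.47%.

Employed = 84.11 + 19.36 = 103.47 million.
Unemployed = 3.80 million.
Labor force = 103.47 + 3.80 = 107.27 million.
Not in labor force = 6.82 + 66.04 + 4.28 + 1.99 + 18.05 = 97.18 million (those not working and not actively searching are outside the labor force — including those who want a job but have given up searching).
Civilian working-age population = 107.27 + 97.18 = 204.45 million.
Unemployment rate = 3.80 / 107.27 = 3.54%.
Labor force participation rate = 107.27 / 204.45 = 52.47%.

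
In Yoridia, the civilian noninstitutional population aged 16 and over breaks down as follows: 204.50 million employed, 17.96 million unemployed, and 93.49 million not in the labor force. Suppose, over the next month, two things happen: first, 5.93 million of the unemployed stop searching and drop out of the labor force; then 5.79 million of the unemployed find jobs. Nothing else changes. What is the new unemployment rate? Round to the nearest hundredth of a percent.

Initially, labor force = 204.50 + 17.96 = 222.46 million, so u = 17.96/222.46 = 8.07%.
After the first change, unemployed and labor force both fall by 5.93 → E = 204.50, U = 12.03, labor force = 216.53 million.
After the second change, unemployed falls and employed rises by 5.79; labor force unchanged → E = 210.29, U = 6.24, labor force = 216.53 million.
New unemployment rate = 6.24 / 216.53 = 2.88%.

New unemployment rate ≈ 2.88%.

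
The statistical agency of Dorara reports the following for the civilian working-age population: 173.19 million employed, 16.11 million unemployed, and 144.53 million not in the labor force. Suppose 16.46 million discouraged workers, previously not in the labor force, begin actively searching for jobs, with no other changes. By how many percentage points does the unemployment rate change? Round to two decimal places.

Initially, labor force = 173.19 + 16.11 = 189.30 million, so u = 16.11/189.30 = 8.51%.
After the change, unemployed and labor force both rise by 16.46 → E = 173.19, U = 32.57, labor force = 205.76 million.
New unemployment rate = 32.57 / 205.76 = 15.83%.
Change = 15.83% − 8.51% = +7.32 percentage points.

The unemployment rate changes by +7.32 percentage points.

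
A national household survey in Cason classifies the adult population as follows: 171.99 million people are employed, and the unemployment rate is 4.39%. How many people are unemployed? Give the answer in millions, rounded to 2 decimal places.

About 7.90 million are unemployed.

Let U be the number unemployed. The labor force is E + U, and U/(E+U) = 0.0439.
So U = 0.0439 × 171.99 / (1 − 0.0439) = 7.5504 / 0.9561 ≈ 7.90 million.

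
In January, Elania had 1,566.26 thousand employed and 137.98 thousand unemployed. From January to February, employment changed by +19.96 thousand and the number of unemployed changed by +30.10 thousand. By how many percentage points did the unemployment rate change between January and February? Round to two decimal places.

The unemployment rate changed by +1.48 percentage points.

January: labor force = 1,566.26 + 137.98 = 1,704.24; u = 137.98/1,704.24 = 8.10%.
February: labor force = 1,586.22 + 168.08 = 1,754.30; u = 168.08/1,754.30 = 9.58%.
Change = 9.58% − 8.10% = +1.48 pp.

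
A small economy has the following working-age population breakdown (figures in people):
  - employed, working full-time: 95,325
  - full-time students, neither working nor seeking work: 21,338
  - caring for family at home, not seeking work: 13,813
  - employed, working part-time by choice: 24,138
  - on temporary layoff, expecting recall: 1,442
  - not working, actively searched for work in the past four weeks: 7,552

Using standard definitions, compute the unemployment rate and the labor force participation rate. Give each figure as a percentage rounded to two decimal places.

Unemployment rate ≈ 7.00%; labor force participation rate ≈ 78.52%.

Employed = 95,325 + 24,138 = 119,463.
Unemployed = 1,442 + 7,552 = 8,994 (jobless and actively searching, or on temporary layoff).
Labor force = 119,463 + 8,994 = 128,457.
Not in labor force = 21,338 + 13,813 = 35,151 (those not working and not actively searching are outside the labor force).
Civilian working-age population = 128,457 + 35,151 = 163,608.
Unemployment rate = 8,994 / 128,457 = 7.00%.
Labor force participation rate = 128,457 / 163,608 = 78.52%.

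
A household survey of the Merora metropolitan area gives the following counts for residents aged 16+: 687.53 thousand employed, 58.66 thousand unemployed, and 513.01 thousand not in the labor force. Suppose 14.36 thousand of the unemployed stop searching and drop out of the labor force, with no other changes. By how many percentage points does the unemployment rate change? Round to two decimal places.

The unemployment rate changes by −1.81 percentage points.

Initially, labor force = 687.53 + 58.66 = 746.19 thousand, so u = 58.66/746.19 = 7.86%.
After the change, unemployed and labor force both fall by 14.36 → E = 687.53, U = 44.30, labor force = 731.83 thousand.
New unemployment rate = 44.30 / 731.83 = 6.05%.
Change = 6.05% − 7.86% = −1.81 percentage points.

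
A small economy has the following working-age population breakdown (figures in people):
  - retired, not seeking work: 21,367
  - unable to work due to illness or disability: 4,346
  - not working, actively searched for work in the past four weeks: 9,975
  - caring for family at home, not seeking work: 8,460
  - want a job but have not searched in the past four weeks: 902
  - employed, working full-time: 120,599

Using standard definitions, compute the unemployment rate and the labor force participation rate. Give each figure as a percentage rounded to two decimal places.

Unemployment rate ≈ 7.64%; labor force participation rate ≈ 78.83%.

Employed = 120,599.
Unemployed = 9,975.
Labor force = 120,599 + 9,975 = 130,574.
Not in labor force = 21,367 + 4,346 + 8,460 + 902 = 35,075 (those not working and not actively searching are outside the labor force — including those who want a job but have given up searching).
Civilian working-age population = 130,574 + 35,075 = 165,649.
Unemployment rate = 9,975 / 130,574 = 7.64%.
Labor force participation rate = 130,574 / 165,649 = 78.83%.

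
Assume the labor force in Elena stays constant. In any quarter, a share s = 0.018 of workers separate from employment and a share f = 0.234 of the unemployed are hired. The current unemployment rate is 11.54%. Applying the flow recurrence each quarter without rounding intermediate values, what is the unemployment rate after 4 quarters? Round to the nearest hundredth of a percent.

Unemployment rate after four quarters ≈ 8.52%.

With a fixed labor force, u_{t+1} = u_t + s·(1−u_t) − f·u_t = u_t·(1−s−f) + s.
Here 1−s−f = 0.748 and s = 0.018.
u_1 = 0.115400 × 0.748 + 0.018 = 0.104319.
u_2 = 0.104319 × 0.748 + 0.018 = 0.096031.
u_3 = 0.096031 × 0.748 + 0.018 = 0.089831.
u_4 = 0.089831 × 0.748 + 0.018 = 0.085194.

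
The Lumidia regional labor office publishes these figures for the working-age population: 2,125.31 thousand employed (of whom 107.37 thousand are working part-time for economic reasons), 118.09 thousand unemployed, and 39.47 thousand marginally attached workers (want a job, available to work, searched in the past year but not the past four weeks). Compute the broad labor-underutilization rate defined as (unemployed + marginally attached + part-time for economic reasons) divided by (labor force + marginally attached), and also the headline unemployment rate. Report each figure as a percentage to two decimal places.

Labor force = 2,125.31 + 118.09 = 2,243.40 thousand.
Numerator = 118.09 + 39.47 + 107.37 = 264.93 thousand.
Denominator = 2,243.40 + 39.47 = 2,282.87 thousand.
Broad rate = 264.93 / 2,282.87 = 11.61%.
Headline unemployment rate = 118.09 / 2,243.40 = 5.26%.

Broad underutilization rate ≈ 11.61%; headline unemployment rate ≈ 5.26%.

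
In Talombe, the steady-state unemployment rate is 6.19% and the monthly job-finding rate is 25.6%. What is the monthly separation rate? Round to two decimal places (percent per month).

From u* = s/(s+f): s = u·f/(1−u).
s = 0.0619 × 25.6 / (1 − 0.0619) = 1.5846 / 0.9381 ≈ 1.69% per month.

Separation rate ≈ 1.69% per month.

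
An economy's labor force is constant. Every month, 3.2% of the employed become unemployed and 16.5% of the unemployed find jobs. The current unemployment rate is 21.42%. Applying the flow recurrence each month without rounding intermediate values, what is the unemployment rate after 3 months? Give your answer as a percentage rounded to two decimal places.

Unemployment rate after three months ≈ 18.92%.

With a fixed labor force, u_{t+1} = u_t + s·(1−u_t) − f·u_t = u_t·(1−s−f) + s.
Here 1−s−f = 0.803 and s = 0.032.
u_1 = 0.214200 × 0.803 + 0.032 = 0.204003.
u_2 = 0.204003 × 0.803 + 0.032 = 0.195814.
u_3 = 0.195814 × 0.803 + 0.032 = 0.189239.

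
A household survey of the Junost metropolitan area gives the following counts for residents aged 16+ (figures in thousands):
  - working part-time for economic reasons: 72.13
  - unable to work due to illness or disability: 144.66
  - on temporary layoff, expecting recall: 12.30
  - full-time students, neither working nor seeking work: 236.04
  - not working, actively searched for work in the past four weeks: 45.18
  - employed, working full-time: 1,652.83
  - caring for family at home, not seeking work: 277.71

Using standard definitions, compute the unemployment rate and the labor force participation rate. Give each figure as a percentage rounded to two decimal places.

Unemployment rate ≈ 3.22%; labor force participation rate ≈ 73.03%.

Employed = 72.13 + 1,652.83 = 1,724.96 thousand (anyone who worked, including part-time for economic reasons, counts as employed).
Unemployed = 12.30 + 45.18 = 57.48 thousand (jobless and actively searching, or on temporary layoff).
Labor force = 1,724.96 + 57.48 = 1,782.44 thousand.
Not in labor force = 144.66 + 236.04 + 277.71 = 658.41 thousand (those not working and not actively searching are outside the labor force).
Civilian working-age population = 1,782.44 + 658.41 = 2,440.85 thousand.
Unemployment rate = 57.48 / 1,782.44 = 3.22%.
Labor force participation rate = 1,782.44 / 2,440.85 = 73.03%.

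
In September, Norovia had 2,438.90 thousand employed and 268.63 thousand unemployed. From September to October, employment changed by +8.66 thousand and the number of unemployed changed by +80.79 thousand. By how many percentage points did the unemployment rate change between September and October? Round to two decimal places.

September: labor force = 2,438.90 + 268.63 = 2,707.53; u = 268.63/2,707.53 = 9.92%.
October: labor force = 2,447.56 + 349.42 = 2,796.98; u = 349.42/2,796.98 = 12.49%.
Change = 12.49% − 9.92% = +2.57 pp.

The unemployment rate changed by +2.57 percentage points.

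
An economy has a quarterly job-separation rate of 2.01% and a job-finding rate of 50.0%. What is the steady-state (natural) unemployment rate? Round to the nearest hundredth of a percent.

Steady-state unemployment rate ≈ 3.86%.

At steady state the flows balance: s·E = f·U, so U/(E+U) = s/(s+f).
u* = 2.01 / (2.01 + 50.0) = 2.01 / 52.01 = 3.86%.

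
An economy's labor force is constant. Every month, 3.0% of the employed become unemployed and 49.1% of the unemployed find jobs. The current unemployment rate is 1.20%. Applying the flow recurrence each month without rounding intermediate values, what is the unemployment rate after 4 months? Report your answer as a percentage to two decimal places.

With a fixed labor force, u_{t+1} = u_t + s·(1−u_t) − f·u_t = u_t·(1−s−f) + s.
Here 1−s−f = 0.479 and s = 0.030.
u_1 = 0.012000 × 0.479 + 0.030 = 0.035748.
u_2 = 0.035748 × 0.479 + 0.030 = 0.047123.
u_3 = 0.047123 × 0.479 + 0.030 = 0.052572.
u_4 = 0.052572 × 0.479 + 0.030 = 0.055182.

Unemployment rate after four months ≈ 5.52%.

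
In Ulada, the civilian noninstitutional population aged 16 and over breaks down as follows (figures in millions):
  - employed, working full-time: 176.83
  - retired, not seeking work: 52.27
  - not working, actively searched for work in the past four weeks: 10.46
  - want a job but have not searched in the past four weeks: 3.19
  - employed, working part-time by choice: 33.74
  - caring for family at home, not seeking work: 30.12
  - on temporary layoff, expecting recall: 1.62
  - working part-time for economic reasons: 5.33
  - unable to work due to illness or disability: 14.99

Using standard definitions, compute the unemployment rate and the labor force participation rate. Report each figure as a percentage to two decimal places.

Unemployment rate ≈ 5.30%; labor force participation rate ≈ 69.39%.

Employed = 176.83 + 33.74 + 5.33 = 215.90 million (anyone who worked, including part-time for economic reasons, counts as employed).
Unemployed = 10.46 + 1.62 = 12.08 million (jobless and actively searching, or on temporary layoff).
Labor force = 215.90 + 12.08 = 227.98 million.
Not in labor force = 52.27 + 3.19 + 30.12 + 14.99 = 100.57 million (those not working and not actively searching are outside the labor force — including those who want a job but have given up searching).
Civilian working-age population = 227.98 + 100.57 = 328.55 million.
Unemployment rate = 12.08 / 227.98 = 5.30%.
Labor force participation rate = 227.98 / 328.55 = 69.39%.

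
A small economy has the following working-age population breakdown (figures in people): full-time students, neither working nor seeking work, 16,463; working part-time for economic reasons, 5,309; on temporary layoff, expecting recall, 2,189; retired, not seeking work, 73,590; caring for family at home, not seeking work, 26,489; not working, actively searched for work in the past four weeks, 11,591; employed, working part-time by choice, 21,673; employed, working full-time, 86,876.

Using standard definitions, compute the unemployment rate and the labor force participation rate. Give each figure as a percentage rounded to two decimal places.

Unemployment rate ≈ 10.80%; labor force participation rate ≈ 52.27%.

Employed = 5,309 + 21,673 + 86,876 = 113,858 (anyone who worked, including part-time for economic reasons, counts as employed).
Unemployed = 2,189 + 11,591 = 13,780 (jobless and actively searching, or on temporary layoff).
Labor force = 113,858 + 13,780 = 127,638.
Not in labor force = 16,463 + 73,590 + 26,489 = 116,542 (those not working and not actively searching are outside the labor force).
Civilian working-age population = 127,638 + 116,542 = 244,180.
Unemployment rate = 13,780 / 127,638 = 10.80%.
Labor force participation rate = 127,638 / 244,180 = 52.27%.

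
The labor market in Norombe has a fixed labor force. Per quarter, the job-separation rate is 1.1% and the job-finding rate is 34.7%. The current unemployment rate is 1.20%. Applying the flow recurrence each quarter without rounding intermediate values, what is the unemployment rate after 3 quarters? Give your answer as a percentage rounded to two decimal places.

With a fixed labor force, u_{t+1} = u_t + s·(1−u_t) − f·u_t = u_t·(1−s−f) + s.
Here 1−s−f = 0.642 and s = 0.011.
u_1 = 0.012000 × 0.642 + 0.011 = 0.018704.
u_2 = 0.018704 × 0.642 + 0.011 = 0.023008.
u_3 = 0.023008 × 0.642 + 0.011 = 0.025771.

Unemployment rate after three quarters ≈ 2.58%.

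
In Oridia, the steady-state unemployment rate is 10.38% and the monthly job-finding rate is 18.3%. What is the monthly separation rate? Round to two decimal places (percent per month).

Separation rate ≈ 2.12% per month.

From u* = s/(s+f): s = u·f/(1−u).
s = 0.1038 × 18.3 / (1 − 0.1038) = 1.8995 / 0.8962 ≈ 2.12% per month.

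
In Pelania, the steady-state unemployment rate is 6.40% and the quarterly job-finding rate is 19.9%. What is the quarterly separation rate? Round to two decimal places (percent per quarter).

From u* = s/(s+f): s = u·f/(1−u).
s = 0.0640 × 19.9 / (1 − 0.0640) = 1.2736 / 0.9360 ≈ 1.36% per quarter.

Separation rate ≈ 1.36% per quarter.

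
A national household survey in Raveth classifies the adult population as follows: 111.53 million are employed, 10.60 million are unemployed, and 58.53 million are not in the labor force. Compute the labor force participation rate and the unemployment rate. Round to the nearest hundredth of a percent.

Labor force participation rate ≈ 67.60%; unemployment rate ≈ 8.68%.

Labor force = employed + unemployed = 111.53 + 10.60 = 122.13 million.
Working-age population = 122.13 + 58.53 = 180.66 million.
Unemployment rate = 10.60 / 122.13 = 8.68%.
Labor force participation rate = 122.13 / 180.66 = 67.60%.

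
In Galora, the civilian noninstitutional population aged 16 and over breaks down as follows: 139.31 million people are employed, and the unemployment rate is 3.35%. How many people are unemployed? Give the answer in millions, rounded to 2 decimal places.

About 4.83 million are unemployed.

Let U be the number unemployed. The labor force is E + U, and U/(E+U) = 0.0335.
So U = 0.0335 × 139.31 / (1 − 0.0335) = 4.6669 / 0.9665 ≈ 4.83 million.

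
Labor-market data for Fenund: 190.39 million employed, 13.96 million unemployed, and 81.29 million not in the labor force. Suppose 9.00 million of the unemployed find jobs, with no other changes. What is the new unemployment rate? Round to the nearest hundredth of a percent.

Initially, labor force = 190.39 + 13.96 = 204.35 million, so u = 13.96/204.35 = 6.83%.
After the change, unemployed falls and employed rises by 9.00; labor force unchanged → E = 199.39, U = 4.96, labor force = 204.35 million.
New unemployment rate = 4.96 / 204.35 = 2.43%.

New unemployment rate ≈ 2.43%.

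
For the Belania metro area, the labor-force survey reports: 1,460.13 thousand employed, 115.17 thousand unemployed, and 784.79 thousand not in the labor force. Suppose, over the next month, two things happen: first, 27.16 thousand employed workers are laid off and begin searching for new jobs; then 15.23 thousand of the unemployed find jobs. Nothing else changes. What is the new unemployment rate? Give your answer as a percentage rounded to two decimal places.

Initially, labor force = 1,460.13 + 115.17 = 1,575.30 thousand, so u = 115.17/1,575.30 = 7.31%.
After the first change, employed falls and unemployed rises by 27.16; labor force unchanged → E = 1,432.97, U = 142.33, labor force = 1,575.30 thousand.
After the second change, unemployed falls and employed rises by 15.23; labor force unchanged → E = 1,448.20, U = 127.10, labor force = 1,575.30 thousand.
New unemployment rate = 127.10 / 1,575.30 = 8.07%.

New unemployment rate ≈ 8.07%.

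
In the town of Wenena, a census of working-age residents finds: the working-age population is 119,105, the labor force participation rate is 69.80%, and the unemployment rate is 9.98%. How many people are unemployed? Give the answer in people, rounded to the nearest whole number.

Labor force = 0.6980 × 119,105 = 83,135.
Unemployed = 0.0998 × 83,135 ≈ 8,297.

About 8,297 are unemployed.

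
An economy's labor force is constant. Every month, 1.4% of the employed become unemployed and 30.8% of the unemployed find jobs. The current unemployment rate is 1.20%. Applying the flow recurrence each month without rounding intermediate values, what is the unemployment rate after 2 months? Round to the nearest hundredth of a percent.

With a fixed labor force, u_{t+1} = u_t + s·(1−u_t) − f·u_t = u_t·(1−s−f) + s.
Here 1−s−f = 0.678 and s = 0.014.
u_1 = 0.012000 × 0.678 + 0.014 = 0.022136.
u_2 = 0.022136 × 0.678 + 0.014 = 0.029008.

Unemployment rate after two months ≈ 2.90%.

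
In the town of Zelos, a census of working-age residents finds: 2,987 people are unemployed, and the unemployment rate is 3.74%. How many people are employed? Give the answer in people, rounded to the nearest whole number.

About 76,879 are employed.

Labor force = U / u = 2,987 / 0.0374 ≈ 79,866.
Employed = labor force − unemployed = 79,866 − 2,987 = 76,879.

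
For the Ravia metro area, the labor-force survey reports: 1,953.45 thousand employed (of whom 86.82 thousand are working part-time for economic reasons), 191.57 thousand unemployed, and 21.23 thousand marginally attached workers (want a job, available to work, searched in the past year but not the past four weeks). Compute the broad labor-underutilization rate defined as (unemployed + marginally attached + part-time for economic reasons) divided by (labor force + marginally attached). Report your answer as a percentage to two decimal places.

Labor force = 1,953.45 + 191.57 = 2,145.02 thousand.
Numerator = 191.57 + 21.23 + 86.82 = 299.62 thousand.
Denominator = 2,145.02 + 21.23 = 2,166.25 thousand.
Broad rate = 299.62 / 2,166.25 = 13.83%.

Broad underutilization rate ≈ 13.83%.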